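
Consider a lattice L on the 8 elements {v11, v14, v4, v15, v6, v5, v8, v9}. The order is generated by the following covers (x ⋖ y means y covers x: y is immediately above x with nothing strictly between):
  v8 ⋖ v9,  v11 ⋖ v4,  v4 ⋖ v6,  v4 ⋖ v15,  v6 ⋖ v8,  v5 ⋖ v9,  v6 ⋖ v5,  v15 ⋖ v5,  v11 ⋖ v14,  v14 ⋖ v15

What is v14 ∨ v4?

v15

Common upper bounds of {v14, v4}: v15, v5, v9.
The least among these is v15.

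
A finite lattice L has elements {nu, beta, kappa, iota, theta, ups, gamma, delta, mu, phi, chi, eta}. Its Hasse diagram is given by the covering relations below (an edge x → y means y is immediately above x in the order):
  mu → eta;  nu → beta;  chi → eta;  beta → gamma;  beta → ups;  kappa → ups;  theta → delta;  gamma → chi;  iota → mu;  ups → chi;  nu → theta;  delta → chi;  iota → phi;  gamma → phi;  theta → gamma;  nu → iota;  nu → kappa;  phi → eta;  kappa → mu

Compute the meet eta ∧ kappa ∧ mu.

Common lower bounds of {eta, kappa, mu}: kappa, nu.
The greatest among these is kappa.

kappa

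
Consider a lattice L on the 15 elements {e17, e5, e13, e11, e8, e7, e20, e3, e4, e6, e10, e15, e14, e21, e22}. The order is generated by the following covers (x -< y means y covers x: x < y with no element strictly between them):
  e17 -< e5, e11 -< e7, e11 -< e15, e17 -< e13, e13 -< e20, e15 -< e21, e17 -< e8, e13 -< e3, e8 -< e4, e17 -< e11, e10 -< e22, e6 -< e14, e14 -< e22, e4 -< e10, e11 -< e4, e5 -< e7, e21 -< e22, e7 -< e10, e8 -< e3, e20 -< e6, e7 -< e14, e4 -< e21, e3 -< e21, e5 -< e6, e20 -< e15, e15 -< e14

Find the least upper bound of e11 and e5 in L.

Common upper bounds of {e11, e5}: e10, e14, e22, e7.
The least among these is e7.

e7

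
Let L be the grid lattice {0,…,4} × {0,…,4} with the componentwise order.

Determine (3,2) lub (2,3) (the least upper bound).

In a product of chains, the join is componentwise max, giving (3,3).

(3,3)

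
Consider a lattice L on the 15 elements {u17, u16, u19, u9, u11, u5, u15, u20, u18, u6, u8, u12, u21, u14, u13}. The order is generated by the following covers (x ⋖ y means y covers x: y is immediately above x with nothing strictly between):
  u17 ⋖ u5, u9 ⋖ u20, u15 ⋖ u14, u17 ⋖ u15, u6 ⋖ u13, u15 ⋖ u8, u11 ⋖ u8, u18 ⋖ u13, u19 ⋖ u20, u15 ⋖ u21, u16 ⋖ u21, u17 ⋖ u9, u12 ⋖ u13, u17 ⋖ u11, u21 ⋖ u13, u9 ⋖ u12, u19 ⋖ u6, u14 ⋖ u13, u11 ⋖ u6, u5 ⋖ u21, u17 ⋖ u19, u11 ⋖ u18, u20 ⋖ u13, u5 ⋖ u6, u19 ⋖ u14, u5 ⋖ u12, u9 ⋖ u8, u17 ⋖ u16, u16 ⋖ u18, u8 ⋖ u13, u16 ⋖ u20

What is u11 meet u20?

u17

Common lower bounds of {u11, u20}: u17.
The greatest among these is u17.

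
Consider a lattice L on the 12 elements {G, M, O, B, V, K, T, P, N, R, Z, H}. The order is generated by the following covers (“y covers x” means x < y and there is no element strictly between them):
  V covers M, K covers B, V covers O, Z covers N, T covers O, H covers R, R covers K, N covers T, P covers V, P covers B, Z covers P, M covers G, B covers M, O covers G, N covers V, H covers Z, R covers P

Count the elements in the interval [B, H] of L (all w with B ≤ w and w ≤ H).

6

The interval [B, H] = {B, H, K, P, R, Z}, which has 6 elements.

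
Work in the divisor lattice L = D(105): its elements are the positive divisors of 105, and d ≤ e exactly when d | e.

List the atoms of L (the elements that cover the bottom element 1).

The atoms are exactly the elements that cover 1: 3, 5, 7.

3, 5, 7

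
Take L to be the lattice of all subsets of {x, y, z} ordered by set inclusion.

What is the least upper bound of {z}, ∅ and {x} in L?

{x,z}

Under ⊆, join is union: {z} ∪ ∅ ∪ {x} = {x,z}.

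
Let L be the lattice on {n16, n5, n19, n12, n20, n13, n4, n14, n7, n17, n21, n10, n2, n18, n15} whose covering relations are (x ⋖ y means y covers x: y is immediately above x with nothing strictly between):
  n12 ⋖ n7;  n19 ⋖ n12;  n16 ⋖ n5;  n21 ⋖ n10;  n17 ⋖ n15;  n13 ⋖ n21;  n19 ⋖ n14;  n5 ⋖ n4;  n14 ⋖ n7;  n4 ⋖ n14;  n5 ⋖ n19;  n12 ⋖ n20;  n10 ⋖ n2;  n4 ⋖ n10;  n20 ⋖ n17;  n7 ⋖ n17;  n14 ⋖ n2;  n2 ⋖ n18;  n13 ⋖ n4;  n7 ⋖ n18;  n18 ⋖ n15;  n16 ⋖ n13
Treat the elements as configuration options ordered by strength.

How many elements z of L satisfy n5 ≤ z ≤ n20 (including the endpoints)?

4

The interval [n5, n20] = {n12, n19, n20, n5}, which has 4 elements.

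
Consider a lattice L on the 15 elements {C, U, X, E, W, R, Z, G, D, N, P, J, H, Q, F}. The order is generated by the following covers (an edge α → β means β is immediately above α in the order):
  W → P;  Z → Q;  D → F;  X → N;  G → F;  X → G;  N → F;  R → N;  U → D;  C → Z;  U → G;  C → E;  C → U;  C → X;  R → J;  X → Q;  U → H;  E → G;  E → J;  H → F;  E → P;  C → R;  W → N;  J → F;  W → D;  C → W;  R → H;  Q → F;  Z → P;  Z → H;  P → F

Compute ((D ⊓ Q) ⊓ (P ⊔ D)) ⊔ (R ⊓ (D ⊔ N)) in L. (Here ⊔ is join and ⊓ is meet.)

D ∧ Q = C
P ∨ D = F
C ∧ F = C
D ∨ N = F
R ∧ F = R
C ∨ R = R

R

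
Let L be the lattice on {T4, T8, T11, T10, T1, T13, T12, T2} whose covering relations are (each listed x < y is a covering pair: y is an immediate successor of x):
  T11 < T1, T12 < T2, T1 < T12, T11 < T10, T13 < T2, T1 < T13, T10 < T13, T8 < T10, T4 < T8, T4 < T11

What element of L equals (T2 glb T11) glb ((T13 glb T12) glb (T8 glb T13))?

T4

T2 ∧ T11 = T11
T13 ∧ T12 = T1
T8 ∧ T13 = T8
T1 ∧ T8 = T4
T11 ∧ T4 = T4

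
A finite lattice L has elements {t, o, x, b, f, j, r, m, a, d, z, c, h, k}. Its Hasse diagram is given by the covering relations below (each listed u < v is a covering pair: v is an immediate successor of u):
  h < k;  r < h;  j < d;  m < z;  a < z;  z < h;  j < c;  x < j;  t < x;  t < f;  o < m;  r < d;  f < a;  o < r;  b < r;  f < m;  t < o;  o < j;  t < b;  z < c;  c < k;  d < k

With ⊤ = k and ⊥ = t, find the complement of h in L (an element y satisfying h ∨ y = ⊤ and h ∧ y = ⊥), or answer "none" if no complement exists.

Need y with h ∨ y = k and h ∧ y = t.
Checking each element gives: x.

x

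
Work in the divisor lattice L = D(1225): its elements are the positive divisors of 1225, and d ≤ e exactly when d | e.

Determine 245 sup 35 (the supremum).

In the divisibility order, the join is the least common multiple: lcm(245, 35) = 245.

245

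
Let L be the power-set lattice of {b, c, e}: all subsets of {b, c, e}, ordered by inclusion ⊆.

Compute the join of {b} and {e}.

{b,e}

Under ⊆, join is union: {b} ∪ {e} = {b,e}.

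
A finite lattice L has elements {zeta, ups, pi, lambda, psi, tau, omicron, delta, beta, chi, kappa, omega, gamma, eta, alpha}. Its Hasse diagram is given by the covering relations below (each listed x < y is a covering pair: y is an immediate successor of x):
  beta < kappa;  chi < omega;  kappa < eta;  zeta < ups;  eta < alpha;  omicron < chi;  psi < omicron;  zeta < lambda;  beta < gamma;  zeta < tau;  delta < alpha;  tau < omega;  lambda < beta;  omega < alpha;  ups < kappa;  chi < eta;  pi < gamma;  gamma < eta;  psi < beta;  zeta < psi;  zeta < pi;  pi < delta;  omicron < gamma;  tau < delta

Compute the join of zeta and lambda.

Common upper bounds of {zeta, lambda}: alpha, beta, eta, gamma, kappa, lambda.
The least among these is lambda.

lambda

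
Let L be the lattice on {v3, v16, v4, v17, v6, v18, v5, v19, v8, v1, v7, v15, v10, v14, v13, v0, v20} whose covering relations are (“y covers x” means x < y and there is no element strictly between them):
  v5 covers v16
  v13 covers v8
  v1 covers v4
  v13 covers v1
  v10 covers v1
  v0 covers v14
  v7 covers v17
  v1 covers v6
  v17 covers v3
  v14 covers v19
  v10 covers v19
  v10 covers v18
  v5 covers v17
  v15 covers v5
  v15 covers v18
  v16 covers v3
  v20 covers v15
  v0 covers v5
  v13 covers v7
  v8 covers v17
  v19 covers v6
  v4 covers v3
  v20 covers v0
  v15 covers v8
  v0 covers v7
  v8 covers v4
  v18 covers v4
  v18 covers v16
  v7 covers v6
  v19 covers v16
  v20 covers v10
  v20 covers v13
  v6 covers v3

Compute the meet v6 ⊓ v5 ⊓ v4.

v3

Common lower bounds of {v6, v5, v4}: v3.
The greatest among these is v3.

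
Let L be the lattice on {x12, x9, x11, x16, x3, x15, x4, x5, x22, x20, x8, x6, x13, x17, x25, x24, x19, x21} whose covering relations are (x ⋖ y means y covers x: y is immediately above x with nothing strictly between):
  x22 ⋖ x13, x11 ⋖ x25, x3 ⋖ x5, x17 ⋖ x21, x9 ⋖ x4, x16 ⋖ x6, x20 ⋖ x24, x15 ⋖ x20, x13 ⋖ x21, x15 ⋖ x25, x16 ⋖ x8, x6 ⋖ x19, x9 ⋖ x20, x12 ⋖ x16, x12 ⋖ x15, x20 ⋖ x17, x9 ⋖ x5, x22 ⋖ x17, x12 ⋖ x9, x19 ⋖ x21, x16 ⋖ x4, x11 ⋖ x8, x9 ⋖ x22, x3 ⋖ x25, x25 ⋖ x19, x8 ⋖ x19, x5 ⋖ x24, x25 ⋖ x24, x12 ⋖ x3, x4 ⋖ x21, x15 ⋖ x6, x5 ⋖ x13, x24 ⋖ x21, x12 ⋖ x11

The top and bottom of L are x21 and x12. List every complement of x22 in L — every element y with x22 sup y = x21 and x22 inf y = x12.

x11, x16, x19, x25, x6, x8

Need y with x22 ∨ y = x21 and x22 ∧ y = x12.
Checking each element gives: x11, x16, x19, x25, x6, x8.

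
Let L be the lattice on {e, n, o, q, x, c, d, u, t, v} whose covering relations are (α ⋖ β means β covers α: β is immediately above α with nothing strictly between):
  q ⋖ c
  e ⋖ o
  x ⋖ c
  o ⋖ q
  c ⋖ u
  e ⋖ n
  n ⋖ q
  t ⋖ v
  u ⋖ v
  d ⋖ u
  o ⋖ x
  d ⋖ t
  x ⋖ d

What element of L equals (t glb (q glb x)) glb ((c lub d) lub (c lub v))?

o

q ∧ x = o
t ∧ o = o
c ∨ d = u
c ∨ v = v
u ∨ v = v
o ∧ v = o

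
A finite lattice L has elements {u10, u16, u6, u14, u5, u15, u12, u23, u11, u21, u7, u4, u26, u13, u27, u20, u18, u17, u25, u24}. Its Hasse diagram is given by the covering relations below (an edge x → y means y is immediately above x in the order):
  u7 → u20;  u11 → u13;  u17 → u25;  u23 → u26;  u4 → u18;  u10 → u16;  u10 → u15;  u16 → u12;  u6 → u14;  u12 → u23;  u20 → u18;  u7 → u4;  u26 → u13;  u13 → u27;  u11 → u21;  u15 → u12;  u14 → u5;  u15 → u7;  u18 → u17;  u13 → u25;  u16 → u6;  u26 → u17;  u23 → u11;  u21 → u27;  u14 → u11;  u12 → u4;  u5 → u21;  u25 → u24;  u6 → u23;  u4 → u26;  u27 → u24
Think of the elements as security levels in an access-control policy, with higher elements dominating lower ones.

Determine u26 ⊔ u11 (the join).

u13

Common upper bounds of {u26, u11}: u13, u24, u25, u27.
The least among these is u13.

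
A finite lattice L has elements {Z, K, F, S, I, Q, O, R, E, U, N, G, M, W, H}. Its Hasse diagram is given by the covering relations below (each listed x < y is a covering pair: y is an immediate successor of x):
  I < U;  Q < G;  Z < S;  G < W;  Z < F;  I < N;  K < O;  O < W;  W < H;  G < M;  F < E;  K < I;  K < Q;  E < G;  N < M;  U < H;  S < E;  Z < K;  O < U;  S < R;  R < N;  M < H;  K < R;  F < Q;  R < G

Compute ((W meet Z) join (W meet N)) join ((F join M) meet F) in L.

G

W ∧ Z = Z
W ∧ N = R
Z ∨ R = R
F ∨ M = M
M ∧ F = F
R ∨ F = G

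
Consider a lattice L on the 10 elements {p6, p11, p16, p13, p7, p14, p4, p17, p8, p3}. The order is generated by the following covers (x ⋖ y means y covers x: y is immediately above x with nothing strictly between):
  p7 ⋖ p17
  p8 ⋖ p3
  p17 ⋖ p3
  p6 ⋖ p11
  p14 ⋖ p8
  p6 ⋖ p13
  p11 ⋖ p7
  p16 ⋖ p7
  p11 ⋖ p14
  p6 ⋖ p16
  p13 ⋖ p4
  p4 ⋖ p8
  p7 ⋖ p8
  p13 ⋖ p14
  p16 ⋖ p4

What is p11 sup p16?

Common upper bounds of {p11, p16}: p17, p3, p7, p8.
The least among these is p7.

p7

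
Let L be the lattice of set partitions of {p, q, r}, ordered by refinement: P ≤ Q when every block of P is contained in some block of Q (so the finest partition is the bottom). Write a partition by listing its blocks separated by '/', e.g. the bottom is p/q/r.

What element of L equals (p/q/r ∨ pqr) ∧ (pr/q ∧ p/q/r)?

p/q/r ∨ pqr = pqr
pr/q ∧ p/q/r = p/q/r
pqr ∧ p/q/r = p/q/r

p/q/r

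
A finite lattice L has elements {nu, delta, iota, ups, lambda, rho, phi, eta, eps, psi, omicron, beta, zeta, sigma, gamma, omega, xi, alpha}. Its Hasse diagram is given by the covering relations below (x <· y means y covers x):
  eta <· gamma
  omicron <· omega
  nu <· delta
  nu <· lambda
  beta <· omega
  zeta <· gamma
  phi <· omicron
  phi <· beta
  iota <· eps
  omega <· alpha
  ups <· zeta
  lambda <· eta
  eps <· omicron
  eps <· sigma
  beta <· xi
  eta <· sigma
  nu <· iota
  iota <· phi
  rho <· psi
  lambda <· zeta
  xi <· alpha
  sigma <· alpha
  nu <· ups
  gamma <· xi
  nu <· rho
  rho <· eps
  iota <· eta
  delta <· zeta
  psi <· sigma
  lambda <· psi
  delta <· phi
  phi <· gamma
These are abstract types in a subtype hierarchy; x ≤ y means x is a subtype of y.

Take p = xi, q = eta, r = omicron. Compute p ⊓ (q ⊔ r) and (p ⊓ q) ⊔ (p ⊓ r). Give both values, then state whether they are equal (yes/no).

q ⊔ r = alpha, so p ⊓ (q ⊔ r) = xi ⊓ alpha = xi.
p ⊓ q = eta and p ⊓ r = phi, so (p ⊓ q) ⊔ (p ⊓ r) = eta ⊔ phi = gamma.
Equal: no.

xi; gamma; no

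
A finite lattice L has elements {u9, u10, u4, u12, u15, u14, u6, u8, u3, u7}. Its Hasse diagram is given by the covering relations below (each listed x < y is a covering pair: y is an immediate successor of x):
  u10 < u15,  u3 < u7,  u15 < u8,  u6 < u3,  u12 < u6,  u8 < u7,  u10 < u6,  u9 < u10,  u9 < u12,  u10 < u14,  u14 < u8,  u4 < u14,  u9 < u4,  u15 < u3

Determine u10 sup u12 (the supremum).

Common upper bounds of {u10, u12}: u3, u6, u7.
The least among these is u6.

u6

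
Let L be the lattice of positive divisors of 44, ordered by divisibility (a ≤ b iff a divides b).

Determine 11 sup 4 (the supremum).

In the divisibility order, the join is the least common multiple: lcm(11, 4) = 44.

44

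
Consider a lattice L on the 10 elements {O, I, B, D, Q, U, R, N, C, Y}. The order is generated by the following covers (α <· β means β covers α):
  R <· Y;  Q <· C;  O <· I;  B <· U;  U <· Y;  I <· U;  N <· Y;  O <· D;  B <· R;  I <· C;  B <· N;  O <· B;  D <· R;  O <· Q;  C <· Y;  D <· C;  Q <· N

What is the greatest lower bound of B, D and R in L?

Common lower bounds of {B, D, R}: O.
The greatest among these is O.

O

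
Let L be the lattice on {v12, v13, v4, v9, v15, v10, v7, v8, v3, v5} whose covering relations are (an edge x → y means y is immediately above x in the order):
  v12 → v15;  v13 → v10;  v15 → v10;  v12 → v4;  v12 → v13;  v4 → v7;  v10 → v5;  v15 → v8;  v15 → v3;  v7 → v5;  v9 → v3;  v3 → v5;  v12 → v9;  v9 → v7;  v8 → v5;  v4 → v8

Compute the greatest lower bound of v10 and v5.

Common lower bounds of {v10, v5}: v10, v12, v13, v15.
The greatest among these is v10.

v10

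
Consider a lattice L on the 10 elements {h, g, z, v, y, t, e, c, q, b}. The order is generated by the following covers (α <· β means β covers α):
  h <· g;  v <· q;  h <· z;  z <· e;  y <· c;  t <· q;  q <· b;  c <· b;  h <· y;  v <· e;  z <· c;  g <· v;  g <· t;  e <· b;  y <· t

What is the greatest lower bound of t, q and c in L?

y

Common lower bounds of {t, q, c}: h, y.
The greatest among these is y.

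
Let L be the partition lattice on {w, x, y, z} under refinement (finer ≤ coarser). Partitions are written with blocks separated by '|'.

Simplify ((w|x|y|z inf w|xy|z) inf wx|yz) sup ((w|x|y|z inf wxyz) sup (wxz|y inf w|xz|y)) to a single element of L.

w|xz|y

w|x|y|z ∧ w|xy|z = w|x|y|z
w|x|y|z ∧ wx|yz = w|x|y|z
w|x|y|z ∧ wxyz = w|x|y|z
wxz|y ∧ w|xz|y = w|xz|y
w|x|y|z ∨ w|xz|y = w|xz|y
w|x|y|z ∨ w|xz|y = w|xz|y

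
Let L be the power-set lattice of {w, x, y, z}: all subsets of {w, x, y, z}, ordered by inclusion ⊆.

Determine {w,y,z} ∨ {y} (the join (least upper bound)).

Under ⊆, join is union: {w,y,z} ∪ {y} = {w,y,z}.

{w,y,z}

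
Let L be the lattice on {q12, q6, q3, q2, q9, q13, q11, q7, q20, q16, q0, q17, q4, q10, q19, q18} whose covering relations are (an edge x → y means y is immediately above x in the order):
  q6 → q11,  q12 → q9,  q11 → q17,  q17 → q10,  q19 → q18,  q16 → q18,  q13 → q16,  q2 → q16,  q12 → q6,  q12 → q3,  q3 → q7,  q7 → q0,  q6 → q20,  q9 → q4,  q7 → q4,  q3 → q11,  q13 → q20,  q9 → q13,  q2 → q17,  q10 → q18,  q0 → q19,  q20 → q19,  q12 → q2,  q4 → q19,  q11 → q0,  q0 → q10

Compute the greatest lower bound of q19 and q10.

Common lower bounds of {q19, q10}: q0, q11, q12, q3, q6, q7.
The greatest among these is q0.

q0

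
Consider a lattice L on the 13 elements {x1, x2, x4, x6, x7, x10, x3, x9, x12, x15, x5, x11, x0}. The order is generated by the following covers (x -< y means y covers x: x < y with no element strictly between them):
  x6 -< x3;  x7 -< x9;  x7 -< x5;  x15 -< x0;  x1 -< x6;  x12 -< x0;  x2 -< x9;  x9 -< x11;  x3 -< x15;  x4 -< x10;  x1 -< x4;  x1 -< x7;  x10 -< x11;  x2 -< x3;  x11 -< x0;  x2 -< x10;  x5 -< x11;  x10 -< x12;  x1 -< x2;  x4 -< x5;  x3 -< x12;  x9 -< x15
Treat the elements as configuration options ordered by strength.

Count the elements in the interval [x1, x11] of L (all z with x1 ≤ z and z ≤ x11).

8

The interval [x1, x11] = {x1, x10, x11, x2, x4, x5, x7, x9}, which has 8 elements.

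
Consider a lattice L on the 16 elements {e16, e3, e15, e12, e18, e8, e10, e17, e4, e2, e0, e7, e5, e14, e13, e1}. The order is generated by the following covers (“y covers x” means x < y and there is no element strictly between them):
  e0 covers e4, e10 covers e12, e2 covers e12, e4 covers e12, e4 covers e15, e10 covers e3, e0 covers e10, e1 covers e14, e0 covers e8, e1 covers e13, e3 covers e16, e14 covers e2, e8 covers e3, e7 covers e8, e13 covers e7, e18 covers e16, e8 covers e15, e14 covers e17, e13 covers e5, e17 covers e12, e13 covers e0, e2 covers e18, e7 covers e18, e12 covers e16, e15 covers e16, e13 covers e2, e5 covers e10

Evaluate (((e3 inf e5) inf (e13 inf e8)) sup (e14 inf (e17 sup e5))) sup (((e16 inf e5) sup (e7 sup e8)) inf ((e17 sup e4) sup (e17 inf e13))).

e1

e3 ∧ e5 = e3
e13 ∧ e8 = e8
e3 ∧ e8 = e3
e17 ∨ e5 = e1
e14 ∧ e1 = e14
e3 ∨ e14 = e1
e16 ∧ e5 = e16
e7 ∨ e8 = e7
e16 ∨ e7 = e7
e17 ∨ e4 = e1
e17 ∧ e13 = e12
e1 ∨ e12 = e1
e7 ∧ e1 = e7
e1 ∨ e7 = e1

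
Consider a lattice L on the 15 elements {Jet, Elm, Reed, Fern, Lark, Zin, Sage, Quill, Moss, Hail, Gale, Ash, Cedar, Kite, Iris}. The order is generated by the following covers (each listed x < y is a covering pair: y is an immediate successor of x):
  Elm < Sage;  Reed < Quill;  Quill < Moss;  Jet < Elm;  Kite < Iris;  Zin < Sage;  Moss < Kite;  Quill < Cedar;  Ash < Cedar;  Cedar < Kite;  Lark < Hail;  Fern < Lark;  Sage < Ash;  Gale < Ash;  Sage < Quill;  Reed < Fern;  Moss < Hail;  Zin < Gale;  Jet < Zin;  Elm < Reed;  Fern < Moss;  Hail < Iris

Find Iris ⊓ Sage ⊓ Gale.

Common lower bounds of {Iris, Sage, Gale}: Jet, Zin.
The greatest among these is Zin.

Zin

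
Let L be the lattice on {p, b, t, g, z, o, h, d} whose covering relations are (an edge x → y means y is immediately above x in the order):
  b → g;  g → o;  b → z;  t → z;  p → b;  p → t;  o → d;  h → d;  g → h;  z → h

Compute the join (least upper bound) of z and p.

Common upper bounds of {z, p}: d, h, z.
The least among these is z.

z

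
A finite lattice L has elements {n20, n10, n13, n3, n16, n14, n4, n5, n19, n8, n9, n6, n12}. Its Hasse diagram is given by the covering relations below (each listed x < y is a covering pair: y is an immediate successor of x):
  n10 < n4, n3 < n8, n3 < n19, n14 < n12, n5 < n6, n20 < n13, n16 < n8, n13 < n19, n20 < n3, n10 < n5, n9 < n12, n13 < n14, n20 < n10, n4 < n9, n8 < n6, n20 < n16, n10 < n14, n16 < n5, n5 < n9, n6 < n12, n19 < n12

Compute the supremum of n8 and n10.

Common upper bounds of {n8, n10}: n12, n6.
The least among these is n6.

n6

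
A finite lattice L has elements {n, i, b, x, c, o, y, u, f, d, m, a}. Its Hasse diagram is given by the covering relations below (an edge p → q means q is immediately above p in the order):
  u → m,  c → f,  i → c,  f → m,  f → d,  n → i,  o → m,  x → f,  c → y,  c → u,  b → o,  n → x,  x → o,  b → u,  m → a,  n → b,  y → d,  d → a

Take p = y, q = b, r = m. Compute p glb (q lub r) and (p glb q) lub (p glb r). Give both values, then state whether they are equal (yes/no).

c; c; yes

q lub r = m, so p glb (q lub r) = y glb m = c.
p glb q = n and p glb r = c, so (p glb q) lub (p glb r) = n lub c = c.
Equal: yes.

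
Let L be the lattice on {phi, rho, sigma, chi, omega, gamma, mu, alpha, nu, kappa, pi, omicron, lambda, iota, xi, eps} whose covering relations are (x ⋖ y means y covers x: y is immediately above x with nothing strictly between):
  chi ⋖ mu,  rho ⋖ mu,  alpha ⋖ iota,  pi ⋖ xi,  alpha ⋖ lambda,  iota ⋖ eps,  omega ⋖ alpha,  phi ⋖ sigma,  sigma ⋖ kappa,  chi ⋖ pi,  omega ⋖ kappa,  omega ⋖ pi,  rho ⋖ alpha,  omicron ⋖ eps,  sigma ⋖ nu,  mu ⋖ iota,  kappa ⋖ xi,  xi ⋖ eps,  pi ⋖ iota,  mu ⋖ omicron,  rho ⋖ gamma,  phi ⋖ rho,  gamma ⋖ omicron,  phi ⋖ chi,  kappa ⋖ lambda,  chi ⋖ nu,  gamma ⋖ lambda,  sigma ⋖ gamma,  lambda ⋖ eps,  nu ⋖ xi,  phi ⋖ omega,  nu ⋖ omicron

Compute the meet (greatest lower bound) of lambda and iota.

alpha

Common lower bounds of {lambda, iota}: alpha, omega, phi, rho.
The greatest among these is alpha.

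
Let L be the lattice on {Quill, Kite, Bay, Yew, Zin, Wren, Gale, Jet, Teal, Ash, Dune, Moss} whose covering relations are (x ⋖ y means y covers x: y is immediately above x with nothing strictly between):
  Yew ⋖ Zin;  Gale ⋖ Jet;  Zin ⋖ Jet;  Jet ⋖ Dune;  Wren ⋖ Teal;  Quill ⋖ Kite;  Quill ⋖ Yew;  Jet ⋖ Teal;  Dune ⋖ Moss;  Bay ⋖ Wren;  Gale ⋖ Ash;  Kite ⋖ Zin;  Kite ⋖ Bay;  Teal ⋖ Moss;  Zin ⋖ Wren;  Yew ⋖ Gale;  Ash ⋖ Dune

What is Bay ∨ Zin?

Common upper bounds of {Bay, Zin}: Moss, Teal, Wren.
The least among these is Wren.

Wren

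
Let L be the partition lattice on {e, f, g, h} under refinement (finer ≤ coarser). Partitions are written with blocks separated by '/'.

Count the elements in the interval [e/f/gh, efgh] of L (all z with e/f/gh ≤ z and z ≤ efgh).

5

The interval [e/f/gh, efgh] = {e/f/gh, e/fgh, ef/gh, efgh, egh/f}, which has 5 elements.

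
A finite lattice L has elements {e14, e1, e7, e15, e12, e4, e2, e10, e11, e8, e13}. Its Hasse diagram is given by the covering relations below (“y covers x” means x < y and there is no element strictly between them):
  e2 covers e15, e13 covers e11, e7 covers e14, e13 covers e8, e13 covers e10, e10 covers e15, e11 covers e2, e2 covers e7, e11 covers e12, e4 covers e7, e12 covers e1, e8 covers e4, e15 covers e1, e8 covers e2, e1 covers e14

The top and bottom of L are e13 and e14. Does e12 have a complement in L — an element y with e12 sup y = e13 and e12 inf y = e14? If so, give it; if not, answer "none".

Need y with e12 ∨ y = e13 and e12 ∧ y = e14.
Checking each element gives: e4.

e4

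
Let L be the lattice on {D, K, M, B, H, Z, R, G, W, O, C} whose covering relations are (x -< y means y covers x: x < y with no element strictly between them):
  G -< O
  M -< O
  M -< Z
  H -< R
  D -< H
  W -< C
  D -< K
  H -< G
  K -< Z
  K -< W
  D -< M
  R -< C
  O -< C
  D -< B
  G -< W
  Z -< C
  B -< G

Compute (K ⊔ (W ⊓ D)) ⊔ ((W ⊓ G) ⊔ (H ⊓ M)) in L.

W

W ∧ D = D
K ∨ D = K
W ∧ G = G
H ∧ M = D
G ∨ D = G
K ∨ G = W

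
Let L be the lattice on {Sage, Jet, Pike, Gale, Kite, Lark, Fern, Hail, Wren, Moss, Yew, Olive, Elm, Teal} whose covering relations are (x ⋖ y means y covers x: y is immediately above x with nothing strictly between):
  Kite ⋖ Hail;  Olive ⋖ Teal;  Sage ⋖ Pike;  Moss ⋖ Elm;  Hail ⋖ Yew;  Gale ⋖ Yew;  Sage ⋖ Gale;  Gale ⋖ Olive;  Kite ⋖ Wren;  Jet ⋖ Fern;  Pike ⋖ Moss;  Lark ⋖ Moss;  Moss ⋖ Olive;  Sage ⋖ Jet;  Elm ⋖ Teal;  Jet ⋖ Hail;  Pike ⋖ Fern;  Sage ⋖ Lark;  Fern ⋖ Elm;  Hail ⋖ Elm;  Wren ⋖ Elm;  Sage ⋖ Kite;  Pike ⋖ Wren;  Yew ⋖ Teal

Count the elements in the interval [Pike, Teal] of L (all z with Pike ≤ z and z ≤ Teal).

The interval [Pike, Teal] = {Elm, Fern, Moss, Olive, Pike, Teal, Wren}, which has 7 elements.

7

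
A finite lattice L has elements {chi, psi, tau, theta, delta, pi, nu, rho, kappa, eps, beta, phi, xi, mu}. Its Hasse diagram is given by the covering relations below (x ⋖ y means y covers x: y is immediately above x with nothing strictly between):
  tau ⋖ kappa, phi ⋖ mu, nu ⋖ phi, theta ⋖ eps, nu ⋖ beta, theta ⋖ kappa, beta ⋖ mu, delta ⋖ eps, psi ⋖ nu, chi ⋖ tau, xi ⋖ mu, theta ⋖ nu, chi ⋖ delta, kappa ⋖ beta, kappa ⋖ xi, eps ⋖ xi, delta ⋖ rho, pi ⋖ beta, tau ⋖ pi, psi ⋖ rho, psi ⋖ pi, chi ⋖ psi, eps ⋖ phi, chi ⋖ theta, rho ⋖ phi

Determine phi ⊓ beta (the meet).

nu

Common lower bounds of {phi, beta}: chi, nu, psi, theta.
The greatest among these is nu.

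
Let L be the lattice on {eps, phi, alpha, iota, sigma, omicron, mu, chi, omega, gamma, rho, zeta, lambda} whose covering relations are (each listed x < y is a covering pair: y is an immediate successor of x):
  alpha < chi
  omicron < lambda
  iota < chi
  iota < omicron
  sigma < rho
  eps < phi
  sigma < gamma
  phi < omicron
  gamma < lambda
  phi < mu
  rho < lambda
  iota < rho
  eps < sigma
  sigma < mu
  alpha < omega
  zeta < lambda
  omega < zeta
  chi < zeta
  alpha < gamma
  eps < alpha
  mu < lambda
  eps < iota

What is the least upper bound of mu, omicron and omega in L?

lambda

Common upper bounds of {mu, omicron, omega}: lambda.
The least among these is lambda.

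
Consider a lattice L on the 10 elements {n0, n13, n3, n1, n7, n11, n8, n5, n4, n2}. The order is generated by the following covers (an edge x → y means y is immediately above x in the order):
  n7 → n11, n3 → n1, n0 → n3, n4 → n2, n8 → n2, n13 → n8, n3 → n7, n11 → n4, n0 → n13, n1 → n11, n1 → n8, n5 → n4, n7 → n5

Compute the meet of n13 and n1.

n0

Common lower bounds of {n13, n1}: n0.
The greatest among these is n0.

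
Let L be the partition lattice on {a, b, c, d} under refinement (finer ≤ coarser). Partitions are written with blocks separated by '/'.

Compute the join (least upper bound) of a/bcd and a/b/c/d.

Common upper bounds of {a/bcd, a/b/c/d}: a/bcd, abcd.
The least among these is a/bcd.

a/bcd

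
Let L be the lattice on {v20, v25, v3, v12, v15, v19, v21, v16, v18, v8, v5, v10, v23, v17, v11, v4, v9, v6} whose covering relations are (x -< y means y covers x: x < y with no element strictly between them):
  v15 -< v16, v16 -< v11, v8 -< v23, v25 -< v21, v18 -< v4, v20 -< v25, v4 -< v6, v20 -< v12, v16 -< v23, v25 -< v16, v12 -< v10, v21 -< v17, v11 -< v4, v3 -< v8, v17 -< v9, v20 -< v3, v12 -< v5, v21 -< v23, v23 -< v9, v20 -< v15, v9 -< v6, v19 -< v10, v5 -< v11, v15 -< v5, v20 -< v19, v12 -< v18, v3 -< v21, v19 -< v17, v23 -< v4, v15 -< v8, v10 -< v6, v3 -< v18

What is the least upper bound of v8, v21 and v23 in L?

Common upper bounds of {v8, v21, v23}: v23, v4, v6, v9.
The least among these is v23.

v23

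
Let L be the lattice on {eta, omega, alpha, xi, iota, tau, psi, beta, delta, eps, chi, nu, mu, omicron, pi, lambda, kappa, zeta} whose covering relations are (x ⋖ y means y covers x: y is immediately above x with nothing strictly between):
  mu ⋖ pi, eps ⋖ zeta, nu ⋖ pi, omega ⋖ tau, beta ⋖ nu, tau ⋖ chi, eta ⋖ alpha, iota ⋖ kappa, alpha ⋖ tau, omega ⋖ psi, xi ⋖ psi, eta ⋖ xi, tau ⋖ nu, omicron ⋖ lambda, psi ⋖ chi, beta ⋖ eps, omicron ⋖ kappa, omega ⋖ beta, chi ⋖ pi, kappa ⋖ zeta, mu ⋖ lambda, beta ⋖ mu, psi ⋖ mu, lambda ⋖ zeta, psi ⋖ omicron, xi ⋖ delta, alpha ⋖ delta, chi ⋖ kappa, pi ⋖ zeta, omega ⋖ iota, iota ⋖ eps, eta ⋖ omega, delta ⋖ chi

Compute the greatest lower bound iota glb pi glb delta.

Common lower bounds of {iota, pi, delta}: eta.
The greatest among these is eta.

eta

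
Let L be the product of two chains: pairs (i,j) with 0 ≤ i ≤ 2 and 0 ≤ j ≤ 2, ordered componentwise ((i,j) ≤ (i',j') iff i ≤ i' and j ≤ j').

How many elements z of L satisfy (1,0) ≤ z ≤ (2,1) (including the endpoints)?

The interval [(1,0), (2,1)] = {(1,0), (1,1), (2,0), (2,1)}, which has 4 elements.

4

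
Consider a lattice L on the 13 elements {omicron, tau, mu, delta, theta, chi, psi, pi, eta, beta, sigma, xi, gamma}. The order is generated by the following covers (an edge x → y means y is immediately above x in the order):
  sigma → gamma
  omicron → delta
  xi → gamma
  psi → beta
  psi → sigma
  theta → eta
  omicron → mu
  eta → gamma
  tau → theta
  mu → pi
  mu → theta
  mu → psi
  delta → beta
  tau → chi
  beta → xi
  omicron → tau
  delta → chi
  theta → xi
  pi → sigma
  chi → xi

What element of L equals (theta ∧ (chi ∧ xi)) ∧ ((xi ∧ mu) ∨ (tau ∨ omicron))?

chi ∧ xi = chi
theta ∧ chi = tau
xi ∧ mu = mu
tau ∨ omicron = tau
mu ∨ tau = theta
tau ∧ theta = tau

tau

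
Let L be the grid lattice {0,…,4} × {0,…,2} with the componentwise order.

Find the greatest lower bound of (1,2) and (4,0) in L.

Common lower bounds of {(1,2), (4,0)}: (0,0), (1,0).
The greatest among these is (1,0).

(1,0)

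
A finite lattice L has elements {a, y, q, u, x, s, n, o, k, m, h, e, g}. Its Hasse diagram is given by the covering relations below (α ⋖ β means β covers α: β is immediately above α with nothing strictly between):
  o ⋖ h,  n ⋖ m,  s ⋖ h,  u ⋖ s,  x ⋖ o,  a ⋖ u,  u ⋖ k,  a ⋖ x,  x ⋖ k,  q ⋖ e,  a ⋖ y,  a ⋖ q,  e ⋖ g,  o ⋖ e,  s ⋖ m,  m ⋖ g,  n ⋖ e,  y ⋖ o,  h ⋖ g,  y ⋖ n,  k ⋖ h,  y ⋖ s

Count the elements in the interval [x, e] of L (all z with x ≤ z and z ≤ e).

3

The interval [x, e] = {e, o, x}, which has 3 elements.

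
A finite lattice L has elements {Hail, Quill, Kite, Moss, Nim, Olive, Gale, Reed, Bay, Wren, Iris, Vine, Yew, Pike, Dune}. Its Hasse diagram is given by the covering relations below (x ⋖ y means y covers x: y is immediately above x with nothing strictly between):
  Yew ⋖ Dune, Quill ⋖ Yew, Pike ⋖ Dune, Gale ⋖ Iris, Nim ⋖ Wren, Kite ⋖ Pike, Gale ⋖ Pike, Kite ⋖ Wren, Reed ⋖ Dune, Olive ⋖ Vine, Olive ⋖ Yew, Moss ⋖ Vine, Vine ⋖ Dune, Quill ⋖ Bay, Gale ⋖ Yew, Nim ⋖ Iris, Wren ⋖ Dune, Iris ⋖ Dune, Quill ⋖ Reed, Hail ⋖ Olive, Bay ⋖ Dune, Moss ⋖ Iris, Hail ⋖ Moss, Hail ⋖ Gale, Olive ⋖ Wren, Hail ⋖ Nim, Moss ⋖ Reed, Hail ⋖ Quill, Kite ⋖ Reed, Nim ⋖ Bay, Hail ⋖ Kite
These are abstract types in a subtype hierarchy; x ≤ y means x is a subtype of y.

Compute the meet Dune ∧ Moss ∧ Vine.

Common lower bounds of {Dune, Moss, Vine}: Hail, Moss.
The greatest among these is Moss.

Moss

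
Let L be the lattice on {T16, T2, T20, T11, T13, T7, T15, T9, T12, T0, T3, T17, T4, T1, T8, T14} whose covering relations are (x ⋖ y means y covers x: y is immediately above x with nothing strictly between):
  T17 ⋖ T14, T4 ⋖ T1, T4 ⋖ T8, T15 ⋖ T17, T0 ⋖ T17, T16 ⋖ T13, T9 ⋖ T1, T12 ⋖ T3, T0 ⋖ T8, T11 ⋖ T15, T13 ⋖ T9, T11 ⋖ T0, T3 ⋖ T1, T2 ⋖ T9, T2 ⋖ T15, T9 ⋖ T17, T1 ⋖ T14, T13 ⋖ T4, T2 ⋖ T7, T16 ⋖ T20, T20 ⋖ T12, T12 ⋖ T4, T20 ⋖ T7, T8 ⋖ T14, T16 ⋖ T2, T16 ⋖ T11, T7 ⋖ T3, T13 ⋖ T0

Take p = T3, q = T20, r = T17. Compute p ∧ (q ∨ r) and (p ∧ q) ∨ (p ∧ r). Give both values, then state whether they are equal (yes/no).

T3; T7; no

q ∨ r = T14, so p ∧ (q ∨ r) = T3 ∧ T14 = T3.
p ∧ q = T20 and p ∧ r = T2, so (p ∧ q) ∨ (p ∧ r) = T20 ∨ T2 = T7.
Equal: no.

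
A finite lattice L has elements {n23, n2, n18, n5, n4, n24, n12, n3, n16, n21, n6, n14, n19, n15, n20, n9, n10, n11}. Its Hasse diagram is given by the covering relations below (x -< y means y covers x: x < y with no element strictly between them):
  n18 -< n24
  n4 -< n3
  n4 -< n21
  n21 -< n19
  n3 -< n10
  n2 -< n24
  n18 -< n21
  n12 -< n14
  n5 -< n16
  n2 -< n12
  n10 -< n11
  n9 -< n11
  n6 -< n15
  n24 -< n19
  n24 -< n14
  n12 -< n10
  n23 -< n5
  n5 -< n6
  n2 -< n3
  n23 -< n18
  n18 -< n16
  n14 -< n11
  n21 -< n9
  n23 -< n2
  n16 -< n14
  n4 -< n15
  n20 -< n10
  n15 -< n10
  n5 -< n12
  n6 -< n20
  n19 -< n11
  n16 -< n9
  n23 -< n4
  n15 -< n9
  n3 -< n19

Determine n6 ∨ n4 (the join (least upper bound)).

n15

Common upper bounds of {n6, n4}: n10, n11, n15, n9.
The least among these is n15.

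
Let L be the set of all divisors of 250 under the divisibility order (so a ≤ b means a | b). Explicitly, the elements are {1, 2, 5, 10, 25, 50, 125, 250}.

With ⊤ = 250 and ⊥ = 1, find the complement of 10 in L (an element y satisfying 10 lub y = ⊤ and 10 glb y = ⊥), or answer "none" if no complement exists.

none

For every candidate y, either 10 ∨ y ≠ 250 or 10 ∧ y ≠ 1; no complement exists.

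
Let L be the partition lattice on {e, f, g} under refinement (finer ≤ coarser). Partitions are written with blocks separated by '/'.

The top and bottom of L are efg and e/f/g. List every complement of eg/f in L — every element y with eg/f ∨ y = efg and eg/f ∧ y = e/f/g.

e/fg, ef/g

Need y with eg/f ∨ y = efg and eg/f ∧ y = e/f/g.
Checking each element gives: e/fg, ef/g.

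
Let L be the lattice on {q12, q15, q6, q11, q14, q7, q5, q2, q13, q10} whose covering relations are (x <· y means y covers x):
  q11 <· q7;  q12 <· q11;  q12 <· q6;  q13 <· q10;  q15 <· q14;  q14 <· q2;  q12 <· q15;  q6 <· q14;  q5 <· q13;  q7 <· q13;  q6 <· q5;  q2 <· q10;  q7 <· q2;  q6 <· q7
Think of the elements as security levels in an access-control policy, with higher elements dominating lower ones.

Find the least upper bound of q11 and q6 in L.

q7

Common upper bounds of {q11, q6}: q10, q13, q2, q7.
The least among these is q7.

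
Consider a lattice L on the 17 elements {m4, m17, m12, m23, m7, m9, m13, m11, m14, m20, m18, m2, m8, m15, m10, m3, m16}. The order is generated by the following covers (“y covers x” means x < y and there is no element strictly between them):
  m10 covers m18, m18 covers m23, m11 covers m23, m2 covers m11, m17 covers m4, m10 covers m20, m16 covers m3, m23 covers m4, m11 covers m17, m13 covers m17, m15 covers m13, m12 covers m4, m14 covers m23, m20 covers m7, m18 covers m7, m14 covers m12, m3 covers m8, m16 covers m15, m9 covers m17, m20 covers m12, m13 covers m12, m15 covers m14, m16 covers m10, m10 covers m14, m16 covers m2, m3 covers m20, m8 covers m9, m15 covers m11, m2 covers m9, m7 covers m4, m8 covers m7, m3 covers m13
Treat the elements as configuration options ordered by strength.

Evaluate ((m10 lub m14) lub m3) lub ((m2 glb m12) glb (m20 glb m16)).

m10 ∨ m14 = m10
m10 ∨ m3 = m16
m2 ∧ m12 = m4
m20 ∧ m16 = m20
m4 ∧ m20 = m4
m16 ∨ m4 = m16

m16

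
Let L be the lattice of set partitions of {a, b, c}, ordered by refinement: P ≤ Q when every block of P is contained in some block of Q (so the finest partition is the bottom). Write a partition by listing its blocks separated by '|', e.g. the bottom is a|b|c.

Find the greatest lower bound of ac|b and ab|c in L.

Common lower bounds of {ac|b, ab|c}: a|b|c.
The greatest among these is a|b|c.

a|b|c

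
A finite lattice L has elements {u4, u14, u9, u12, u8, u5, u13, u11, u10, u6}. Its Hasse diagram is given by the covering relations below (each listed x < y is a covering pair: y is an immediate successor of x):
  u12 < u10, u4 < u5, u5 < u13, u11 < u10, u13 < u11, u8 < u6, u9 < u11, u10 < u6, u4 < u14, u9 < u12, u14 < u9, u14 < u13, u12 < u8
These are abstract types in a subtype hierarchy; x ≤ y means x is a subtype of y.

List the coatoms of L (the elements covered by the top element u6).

u10, u8

The coatoms are exactly the elements covered by u6: u10, u8.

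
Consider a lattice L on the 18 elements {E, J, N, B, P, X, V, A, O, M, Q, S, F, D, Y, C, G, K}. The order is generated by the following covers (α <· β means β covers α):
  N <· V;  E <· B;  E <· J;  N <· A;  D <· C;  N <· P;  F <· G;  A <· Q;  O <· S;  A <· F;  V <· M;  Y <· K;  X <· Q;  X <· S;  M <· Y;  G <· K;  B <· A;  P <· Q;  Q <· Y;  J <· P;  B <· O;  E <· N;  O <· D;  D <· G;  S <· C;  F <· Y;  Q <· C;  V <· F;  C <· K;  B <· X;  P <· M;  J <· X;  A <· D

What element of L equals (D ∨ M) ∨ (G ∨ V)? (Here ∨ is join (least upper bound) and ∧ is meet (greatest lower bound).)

D ∨ M = K
G ∨ V = G
K ∨ G = K

K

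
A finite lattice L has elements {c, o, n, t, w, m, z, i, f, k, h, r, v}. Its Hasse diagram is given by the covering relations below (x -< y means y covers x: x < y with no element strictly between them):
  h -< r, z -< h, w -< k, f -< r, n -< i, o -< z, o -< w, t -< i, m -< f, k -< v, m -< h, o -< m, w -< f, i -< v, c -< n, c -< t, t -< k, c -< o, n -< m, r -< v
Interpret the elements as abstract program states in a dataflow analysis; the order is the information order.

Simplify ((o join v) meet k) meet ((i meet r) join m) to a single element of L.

o

o ∨ v = v
v ∧ k = k
i ∧ r = n
n ∨ m = m
k ∧ m = o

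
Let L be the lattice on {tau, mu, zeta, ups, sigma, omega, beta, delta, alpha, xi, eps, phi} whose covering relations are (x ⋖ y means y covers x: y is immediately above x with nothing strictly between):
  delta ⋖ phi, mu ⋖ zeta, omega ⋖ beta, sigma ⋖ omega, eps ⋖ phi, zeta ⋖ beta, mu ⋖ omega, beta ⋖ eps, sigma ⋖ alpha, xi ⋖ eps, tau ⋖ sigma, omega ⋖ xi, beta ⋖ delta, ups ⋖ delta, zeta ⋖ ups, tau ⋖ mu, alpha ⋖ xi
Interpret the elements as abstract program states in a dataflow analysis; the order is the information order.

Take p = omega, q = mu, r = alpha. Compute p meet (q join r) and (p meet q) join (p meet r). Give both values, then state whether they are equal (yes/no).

q join r = xi, so p meet (q join r) = omega meet xi = omega.
p meet q = mu and p meet r = sigma, so (p meet q) join (p meet r) = mu join sigma = omega.
Equal: yes.

omega; omega; yes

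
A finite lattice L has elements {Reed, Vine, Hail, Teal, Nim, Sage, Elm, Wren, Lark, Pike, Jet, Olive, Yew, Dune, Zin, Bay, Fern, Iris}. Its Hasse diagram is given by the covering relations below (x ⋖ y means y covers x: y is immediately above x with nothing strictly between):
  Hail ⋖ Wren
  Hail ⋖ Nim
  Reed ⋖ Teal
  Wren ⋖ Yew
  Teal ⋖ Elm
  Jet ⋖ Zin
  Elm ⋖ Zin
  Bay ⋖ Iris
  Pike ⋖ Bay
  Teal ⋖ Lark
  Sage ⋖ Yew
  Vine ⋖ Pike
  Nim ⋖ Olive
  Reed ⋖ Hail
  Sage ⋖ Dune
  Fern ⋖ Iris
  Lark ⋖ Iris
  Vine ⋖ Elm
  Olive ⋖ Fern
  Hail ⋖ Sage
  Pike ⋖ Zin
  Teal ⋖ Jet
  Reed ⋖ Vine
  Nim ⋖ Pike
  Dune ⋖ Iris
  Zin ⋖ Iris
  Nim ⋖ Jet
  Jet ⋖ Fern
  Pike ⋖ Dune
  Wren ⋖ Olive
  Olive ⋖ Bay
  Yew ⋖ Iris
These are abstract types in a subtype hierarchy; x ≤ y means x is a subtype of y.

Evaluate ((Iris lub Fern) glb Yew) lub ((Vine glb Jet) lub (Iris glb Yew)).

Iris ∨ Fern = Iris
Iris ∧ Yew = Yew
Vine ∧ Jet = Reed
Iris ∧ Yew = Yew
Reed ∨ Yew = Yew
Yew ∨ Yew = Yew

Yew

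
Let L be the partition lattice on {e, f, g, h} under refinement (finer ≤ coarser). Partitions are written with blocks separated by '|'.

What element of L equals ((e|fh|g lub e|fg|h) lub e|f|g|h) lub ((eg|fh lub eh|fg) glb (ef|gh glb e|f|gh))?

e|fgh

e|fh|g ∨ e|fg|h = e|fgh
e|fgh ∨ e|f|g|h = e|fgh
eg|fh ∨ eh|fg = efgh
ef|gh ∧ e|f|gh = e|f|gh
efgh ∧ e|f|gh = e|f|gh
e|fgh ∨ e|f|gh = e|fgh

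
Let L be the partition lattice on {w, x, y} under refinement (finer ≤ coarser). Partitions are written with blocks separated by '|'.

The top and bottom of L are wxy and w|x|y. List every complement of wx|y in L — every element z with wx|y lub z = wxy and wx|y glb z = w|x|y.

wy|x, w|xy

Need z with wx|y ∨ z = wxy and wx|y ∧ z = w|x|y.
Checking each element gives: wy|x, w|xy.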